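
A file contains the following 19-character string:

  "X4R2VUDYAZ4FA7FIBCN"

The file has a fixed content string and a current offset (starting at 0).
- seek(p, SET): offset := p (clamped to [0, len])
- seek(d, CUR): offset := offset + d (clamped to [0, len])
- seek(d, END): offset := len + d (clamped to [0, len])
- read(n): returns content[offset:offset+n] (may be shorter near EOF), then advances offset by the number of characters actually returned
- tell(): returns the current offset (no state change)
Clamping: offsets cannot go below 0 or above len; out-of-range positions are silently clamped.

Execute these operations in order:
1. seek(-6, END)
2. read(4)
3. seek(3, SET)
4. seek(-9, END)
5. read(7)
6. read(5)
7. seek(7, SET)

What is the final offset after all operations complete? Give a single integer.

After 1 (seek(-6, END)): offset=13
After 2 (read(4)): returned '7FIB', offset=17
After 3 (seek(3, SET)): offset=3
After 4 (seek(-9, END)): offset=10
After 5 (read(7)): returned '4FA7FIB', offset=17
After 6 (read(5)): returned 'CN', offset=19
After 7 (seek(7, SET)): offset=7

Answer: 7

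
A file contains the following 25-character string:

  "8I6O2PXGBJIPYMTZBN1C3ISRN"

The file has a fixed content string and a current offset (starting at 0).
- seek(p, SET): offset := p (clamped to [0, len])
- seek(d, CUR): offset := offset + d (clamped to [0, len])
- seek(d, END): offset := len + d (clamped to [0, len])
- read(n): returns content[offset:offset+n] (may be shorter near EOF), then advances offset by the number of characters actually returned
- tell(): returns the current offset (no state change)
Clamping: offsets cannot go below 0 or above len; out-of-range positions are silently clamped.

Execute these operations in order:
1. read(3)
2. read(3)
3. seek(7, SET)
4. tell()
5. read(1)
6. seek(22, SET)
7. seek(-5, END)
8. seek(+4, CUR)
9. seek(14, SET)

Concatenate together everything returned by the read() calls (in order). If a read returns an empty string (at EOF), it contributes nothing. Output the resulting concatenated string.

After 1 (read(3)): returned '8I6', offset=3
After 2 (read(3)): returned 'O2P', offset=6
After 3 (seek(7, SET)): offset=7
After 4 (tell()): offset=7
After 5 (read(1)): returned 'G', offset=8
After 6 (seek(22, SET)): offset=22
After 7 (seek(-5, END)): offset=20
After 8 (seek(+4, CUR)): offset=24
After 9 (seek(14, SET)): offset=14

Answer: 8I6O2PG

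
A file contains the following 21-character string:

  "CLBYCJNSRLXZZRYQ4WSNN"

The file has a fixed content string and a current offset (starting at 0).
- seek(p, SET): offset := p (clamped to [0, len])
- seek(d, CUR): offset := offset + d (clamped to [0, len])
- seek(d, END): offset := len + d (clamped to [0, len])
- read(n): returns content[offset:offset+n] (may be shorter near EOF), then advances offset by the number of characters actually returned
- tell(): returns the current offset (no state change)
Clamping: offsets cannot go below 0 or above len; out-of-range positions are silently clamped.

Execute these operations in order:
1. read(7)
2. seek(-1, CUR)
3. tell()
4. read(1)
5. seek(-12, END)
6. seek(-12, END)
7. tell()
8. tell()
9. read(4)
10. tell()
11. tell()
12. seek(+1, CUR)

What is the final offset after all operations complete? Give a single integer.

Answer: 14

Derivation:
After 1 (read(7)): returned 'CLBYCJN', offset=7
After 2 (seek(-1, CUR)): offset=6
After 3 (tell()): offset=6
After 4 (read(1)): returned 'N', offset=7
After 5 (seek(-12, END)): offset=9
After 6 (seek(-12, END)): offset=9
After 7 (tell()): offset=9
After 8 (tell()): offset=9
After 9 (read(4)): returned 'LXZZ', offset=13
After 10 (tell()): offset=13
After 11 (tell()): offset=13
After 12 (seek(+1, CUR)): offset=14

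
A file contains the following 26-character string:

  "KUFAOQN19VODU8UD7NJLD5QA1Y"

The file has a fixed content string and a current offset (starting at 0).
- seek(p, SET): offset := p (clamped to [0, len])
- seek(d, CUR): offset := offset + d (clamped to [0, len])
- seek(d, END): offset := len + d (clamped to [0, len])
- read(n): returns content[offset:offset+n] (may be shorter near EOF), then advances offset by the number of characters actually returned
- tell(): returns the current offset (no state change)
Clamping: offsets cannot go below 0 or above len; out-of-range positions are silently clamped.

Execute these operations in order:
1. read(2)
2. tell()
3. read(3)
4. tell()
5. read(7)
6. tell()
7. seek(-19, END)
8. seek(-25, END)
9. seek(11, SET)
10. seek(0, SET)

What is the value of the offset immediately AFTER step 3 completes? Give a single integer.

After 1 (read(2)): returned 'KU', offset=2
After 2 (tell()): offset=2
After 3 (read(3)): returned 'FAO', offset=5

Answer: 5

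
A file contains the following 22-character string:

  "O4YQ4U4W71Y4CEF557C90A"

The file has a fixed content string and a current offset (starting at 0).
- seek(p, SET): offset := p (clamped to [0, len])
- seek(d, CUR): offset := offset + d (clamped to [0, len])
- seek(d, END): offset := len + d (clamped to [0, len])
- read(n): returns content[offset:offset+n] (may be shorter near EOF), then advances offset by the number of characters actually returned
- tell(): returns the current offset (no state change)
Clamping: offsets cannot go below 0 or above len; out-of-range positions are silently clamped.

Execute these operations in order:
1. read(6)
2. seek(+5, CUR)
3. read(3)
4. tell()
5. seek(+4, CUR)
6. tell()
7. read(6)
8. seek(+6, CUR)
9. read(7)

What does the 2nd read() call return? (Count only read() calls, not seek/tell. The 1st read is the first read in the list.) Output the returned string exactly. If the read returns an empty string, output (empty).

After 1 (read(6)): returned 'O4YQ4U', offset=6
After 2 (seek(+5, CUR)): offset=11
After 3 (read(3)): returned '4CE', offset=14
After 4 (tell()): offset=14
After 5 (seek(+4, CUR)): offset=18
After 6 (tell()): offset=18
After 7 (read(6)): returned 'C90A', offset=22
After 8 (seek(+6, CUR)): offset=22
After 9 (read(7)): returned '', offset=22

Answer: 4CE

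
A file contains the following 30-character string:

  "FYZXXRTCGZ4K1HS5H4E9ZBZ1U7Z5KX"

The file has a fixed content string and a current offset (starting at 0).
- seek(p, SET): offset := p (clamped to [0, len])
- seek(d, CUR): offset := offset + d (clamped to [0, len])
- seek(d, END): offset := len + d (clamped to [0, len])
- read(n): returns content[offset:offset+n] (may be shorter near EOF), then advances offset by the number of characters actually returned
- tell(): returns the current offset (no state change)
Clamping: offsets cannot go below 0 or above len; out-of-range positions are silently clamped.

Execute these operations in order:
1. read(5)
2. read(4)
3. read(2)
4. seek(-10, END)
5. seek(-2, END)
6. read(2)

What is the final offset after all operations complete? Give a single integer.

After 1 (read(5)): returned 'FYZXX', offset=5
After 2 (read(4)): returned 'RTCG', offset=9
After 3 (read(2)): returned 'Z4', offset=11
After 4 (seek(-10, END)): offset=20
After 5 (seek(-2, END)): offset=28
After 6 (read(2)): returned 'KX', offset=30

Answer: 30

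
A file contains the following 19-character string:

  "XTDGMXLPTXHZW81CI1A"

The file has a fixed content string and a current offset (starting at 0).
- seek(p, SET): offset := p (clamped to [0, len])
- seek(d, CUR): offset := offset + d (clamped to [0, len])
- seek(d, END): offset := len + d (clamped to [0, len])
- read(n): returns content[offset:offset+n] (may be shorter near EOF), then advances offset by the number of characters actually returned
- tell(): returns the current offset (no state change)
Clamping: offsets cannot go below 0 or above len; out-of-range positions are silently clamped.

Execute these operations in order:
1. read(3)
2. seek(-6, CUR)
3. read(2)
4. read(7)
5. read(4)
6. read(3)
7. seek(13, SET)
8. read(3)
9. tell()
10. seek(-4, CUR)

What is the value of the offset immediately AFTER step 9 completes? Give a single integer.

After 1 (read(3)): returned 'XTD', offset=3
After 2 (seek(-6, CUR)): offset=0
After 3 (read(2)): returned 'XT', offset=2
After 4 (read(7)): returned 'DGMXLPT', offset=9
After 5 (read(4)): returned 'XHZW', offset=13
After 6 (read(3)): returned '81C', offset=16
After 7 (seek(13, SET)): offset=13
After 8 (read(3)): returned '81C', offset=16
After 9 (tell()): offset=16

Answer: 16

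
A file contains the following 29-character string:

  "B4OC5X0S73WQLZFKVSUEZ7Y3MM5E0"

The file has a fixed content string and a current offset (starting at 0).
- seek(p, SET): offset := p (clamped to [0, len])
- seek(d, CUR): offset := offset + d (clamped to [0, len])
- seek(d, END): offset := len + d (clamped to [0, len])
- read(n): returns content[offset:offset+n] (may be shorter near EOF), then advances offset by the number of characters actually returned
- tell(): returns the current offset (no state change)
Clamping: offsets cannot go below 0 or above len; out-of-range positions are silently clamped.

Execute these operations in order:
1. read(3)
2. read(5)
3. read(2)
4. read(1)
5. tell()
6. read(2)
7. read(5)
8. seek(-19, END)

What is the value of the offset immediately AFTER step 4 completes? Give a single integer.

After 1 (read(3)): returned 'B4O', offset=3
After 2 (read(5)): returned 'C5X0S', offset=8
After 3 (read(2)): returned '73', offset=10
After 4 (read(1)): returned 'W', offset=11

Answer: 11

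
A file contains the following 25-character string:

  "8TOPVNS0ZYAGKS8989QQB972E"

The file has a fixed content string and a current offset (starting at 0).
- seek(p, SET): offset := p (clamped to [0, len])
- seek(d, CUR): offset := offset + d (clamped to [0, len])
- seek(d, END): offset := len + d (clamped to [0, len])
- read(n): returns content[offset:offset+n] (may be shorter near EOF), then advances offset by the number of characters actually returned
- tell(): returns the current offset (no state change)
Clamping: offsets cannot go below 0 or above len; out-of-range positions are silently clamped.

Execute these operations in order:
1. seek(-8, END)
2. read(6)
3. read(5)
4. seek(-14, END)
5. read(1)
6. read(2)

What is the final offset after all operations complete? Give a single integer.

Answer: 14

Derivation:
After 1 (seek(-8, END)): offset=17
After 2 (read(6)): returned '9QQB97', offset=23
After 3 (read(5)): returned '2E', offset=25
After 4 (seek(-14, END)): offset=11
After 5 (read(1)): returned 'G', offset=12
After 6 (read(2)): returned 'KS', offset=14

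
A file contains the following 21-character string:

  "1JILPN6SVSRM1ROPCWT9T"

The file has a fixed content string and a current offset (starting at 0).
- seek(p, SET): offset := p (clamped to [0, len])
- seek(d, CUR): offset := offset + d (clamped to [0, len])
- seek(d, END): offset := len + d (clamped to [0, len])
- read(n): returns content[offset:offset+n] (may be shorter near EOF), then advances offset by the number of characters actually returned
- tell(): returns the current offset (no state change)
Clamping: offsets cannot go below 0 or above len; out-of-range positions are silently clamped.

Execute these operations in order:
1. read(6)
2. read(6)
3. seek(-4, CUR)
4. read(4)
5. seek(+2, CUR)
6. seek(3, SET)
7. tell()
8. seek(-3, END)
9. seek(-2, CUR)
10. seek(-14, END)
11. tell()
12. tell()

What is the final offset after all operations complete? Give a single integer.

Answer: 7

Derivation:
After 1 (read(6)): returned '1JILPN', offset=6
After 2 (read(6)): returned '6SVSRM', offset=12
After 3 (seek(-4, CUR)): offset=8
After 4 (read(4)): returned 'VSRM', offset=12
After 5 (seek(+2, CUR)): offset=14
After 6 (seek(3, SET)): offset=3
After 7 (tell()): offset=3
After 8 (seek(-3, END)): offset=18
After 9 (seek(-2, CUR)): offset=16
After 10 (seek(-14, END)): offset=7
After 11 (tell()): offset=7
After 12 (tell()): offset=7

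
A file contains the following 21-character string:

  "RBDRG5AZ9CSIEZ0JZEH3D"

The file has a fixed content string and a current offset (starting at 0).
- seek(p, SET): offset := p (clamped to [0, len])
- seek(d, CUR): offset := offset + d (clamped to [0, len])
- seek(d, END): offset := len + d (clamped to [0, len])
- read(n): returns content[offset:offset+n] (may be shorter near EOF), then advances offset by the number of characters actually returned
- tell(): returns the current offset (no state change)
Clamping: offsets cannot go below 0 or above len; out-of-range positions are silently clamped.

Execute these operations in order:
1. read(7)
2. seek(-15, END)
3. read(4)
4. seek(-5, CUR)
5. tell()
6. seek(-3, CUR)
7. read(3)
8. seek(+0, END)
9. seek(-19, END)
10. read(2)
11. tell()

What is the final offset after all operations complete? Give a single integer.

Answer: 4

Derivation:
After 1 (read(7)): returned 'RBDRG5A', offset=7
After 2 (seek(-15, END)): offset=6
After 3 (read(4)): returned 'AZ9C', offset=10
After 4 (seek(-5, CUR)): offset=5
After 5 (tell()): offset=5
After 6 (seek(-3, CUR)): offset=2
After 7 (read(3)): returned 'DRG', offset=5
After 8 (seek(+0, END)): offset=21
After 9 (seek(-19, END)): offset=2
After 10 (read(2)): returned 'DR', offset=4
After 11 (tell()): offset=4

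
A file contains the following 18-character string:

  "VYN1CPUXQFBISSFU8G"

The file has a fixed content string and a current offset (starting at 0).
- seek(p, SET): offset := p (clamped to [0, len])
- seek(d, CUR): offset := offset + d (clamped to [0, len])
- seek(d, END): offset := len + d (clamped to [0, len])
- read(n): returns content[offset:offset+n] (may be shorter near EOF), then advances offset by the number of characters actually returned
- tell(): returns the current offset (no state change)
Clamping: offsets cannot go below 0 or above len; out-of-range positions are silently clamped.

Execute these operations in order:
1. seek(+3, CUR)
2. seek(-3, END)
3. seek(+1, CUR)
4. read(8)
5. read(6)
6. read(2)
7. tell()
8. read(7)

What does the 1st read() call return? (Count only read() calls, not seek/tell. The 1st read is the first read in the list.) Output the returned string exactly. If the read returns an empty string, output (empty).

Answer: 8G

Derivation:
After 1 (seek(+3, CUR)): offset=3
After 2 (seek(-3, END)): offset=15
After 3 (seek(+1, CUR)): offset=16
After 4 (read(8)): returned '8G', offset=18
After 5 (read(6)): returned '', offset=18
After 6 (read(2)): returned '', offset=18
After 7 (tell()): offset=18
After 8 (read(7)): returned '', offset=18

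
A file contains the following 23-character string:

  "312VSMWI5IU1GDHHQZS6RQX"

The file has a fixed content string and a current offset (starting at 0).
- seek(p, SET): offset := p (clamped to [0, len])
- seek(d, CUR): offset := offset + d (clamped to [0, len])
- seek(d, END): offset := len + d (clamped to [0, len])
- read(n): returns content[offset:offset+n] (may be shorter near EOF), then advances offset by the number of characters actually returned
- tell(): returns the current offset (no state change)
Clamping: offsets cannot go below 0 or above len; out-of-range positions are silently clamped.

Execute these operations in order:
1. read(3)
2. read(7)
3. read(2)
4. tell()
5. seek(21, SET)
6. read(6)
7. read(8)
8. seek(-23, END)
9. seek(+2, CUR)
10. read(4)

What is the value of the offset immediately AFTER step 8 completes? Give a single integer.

After 1 (read(3)): returned '312', offset=3
After 2 (read(7)): returned 'VSMWI5I', offset=10
After 3 (read(2)): returned 'U1', offset=12
After 4 (tell()): offset=12
After 5 (seek(21, SET)): offset=21
After 6 (read(6)): returned 'QX', offset=23
After 7 (read(8)): returned '', offset=23
After 8 (seek(-23, END)): offset=0

Answer: 0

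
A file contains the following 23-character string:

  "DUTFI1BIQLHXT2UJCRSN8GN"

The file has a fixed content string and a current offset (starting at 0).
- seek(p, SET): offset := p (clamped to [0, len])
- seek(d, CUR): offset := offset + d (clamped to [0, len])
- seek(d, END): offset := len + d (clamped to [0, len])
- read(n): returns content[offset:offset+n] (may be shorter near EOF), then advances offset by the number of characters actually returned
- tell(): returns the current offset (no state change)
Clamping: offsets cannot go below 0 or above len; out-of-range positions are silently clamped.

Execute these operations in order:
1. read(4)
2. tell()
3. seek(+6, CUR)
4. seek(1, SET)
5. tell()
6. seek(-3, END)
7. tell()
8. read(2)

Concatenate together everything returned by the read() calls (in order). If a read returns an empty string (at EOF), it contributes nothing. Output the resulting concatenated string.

Answer: DUTF8G

Derivation:
After 1 (read(4)): returned 'DUTF', offset=4
After 2 (tell()): offset=4
After 3 (seek(+6, CUR)): offset=10
After 4 (seek(1, SET)): offset=1
After 5 (tell()): offset=1
After 6 (seek(-3, END)): offset=20
After 7 (tell()): offset=20
After 8 (read(2)): returned '8G', offset=22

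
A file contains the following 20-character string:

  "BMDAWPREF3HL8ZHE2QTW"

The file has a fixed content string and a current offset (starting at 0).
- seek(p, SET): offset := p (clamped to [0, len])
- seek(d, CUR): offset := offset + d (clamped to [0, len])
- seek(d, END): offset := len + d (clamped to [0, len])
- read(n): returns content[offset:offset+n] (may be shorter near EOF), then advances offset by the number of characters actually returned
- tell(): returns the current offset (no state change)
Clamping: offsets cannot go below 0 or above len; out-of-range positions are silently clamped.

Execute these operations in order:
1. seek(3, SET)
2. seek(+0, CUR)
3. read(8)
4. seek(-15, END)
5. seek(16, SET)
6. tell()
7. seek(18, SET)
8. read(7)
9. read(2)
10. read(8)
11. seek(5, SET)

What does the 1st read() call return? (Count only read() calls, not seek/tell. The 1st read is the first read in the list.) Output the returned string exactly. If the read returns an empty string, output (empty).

After 1 (seek(3, SET)): offset=3
After 2 (seek(+0, CUR)): offset=3
After 3 (read(8)): returned 'AWPREF3H', offset=11
After 4 (seek(-15, END)): offset=5
After 5 (seek(16, SET)): offset=16
After 6 (tell()): offset=16
After 7 (seek(18, SET)): offset=18
After 8 (read(7)): returned 'TW', offset=20
After 9 (read(2)): returned '', offset=20
After 10 (read(8)): returned '', offset=20
After 11 (seek(5, SET)): offset=5

Answer: AWPREF3H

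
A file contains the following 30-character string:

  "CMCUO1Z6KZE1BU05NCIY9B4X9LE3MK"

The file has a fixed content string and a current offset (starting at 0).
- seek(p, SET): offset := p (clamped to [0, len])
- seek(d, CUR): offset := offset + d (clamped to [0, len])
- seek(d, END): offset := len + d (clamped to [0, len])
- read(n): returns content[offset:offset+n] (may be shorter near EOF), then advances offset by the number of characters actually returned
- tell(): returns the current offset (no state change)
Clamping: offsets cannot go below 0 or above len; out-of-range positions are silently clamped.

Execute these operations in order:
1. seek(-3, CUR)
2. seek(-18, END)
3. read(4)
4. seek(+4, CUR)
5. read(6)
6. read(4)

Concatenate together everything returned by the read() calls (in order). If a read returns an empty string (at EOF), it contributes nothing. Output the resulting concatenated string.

Answer: BU059B4X9LE3MK

Derivation:
After 1 (seek(-3, CUR)): offset=0
After 2 (seek(-18, END)): offset=12
After 3 (read(4)): returned 'BU05', offset=16
After 4 (seek(+4, CUR)): offset=20
After 5 (read(6)): returned '9B4X9L', offset=26
After 6 (read(4)): returned 'E3MK', offset=30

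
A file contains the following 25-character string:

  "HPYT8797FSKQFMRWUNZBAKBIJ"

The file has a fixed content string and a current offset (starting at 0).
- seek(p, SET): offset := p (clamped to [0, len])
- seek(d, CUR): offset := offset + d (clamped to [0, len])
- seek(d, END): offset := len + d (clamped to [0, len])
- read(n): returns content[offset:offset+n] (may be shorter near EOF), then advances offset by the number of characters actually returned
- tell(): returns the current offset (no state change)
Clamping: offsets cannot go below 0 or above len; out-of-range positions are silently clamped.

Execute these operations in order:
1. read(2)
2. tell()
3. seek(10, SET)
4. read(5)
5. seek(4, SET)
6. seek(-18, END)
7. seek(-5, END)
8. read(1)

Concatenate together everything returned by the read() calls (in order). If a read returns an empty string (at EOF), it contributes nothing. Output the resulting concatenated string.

After 1 (read(2)): returned 'HP', offset=2
After 2 (tell()): offset=2
After 3 (seek(10, SET)): offset=10
After 4 (read(5)): returned 'KQFMR', offset=15
After 5 (seek(4, SET)): offset=4
After 6 (seek(-18, END)): offset=7
After 7 (seek(-5, END)): offset=20
After 8 (read(1)): returned 'A', offset=21

Answer: HPKQFMRA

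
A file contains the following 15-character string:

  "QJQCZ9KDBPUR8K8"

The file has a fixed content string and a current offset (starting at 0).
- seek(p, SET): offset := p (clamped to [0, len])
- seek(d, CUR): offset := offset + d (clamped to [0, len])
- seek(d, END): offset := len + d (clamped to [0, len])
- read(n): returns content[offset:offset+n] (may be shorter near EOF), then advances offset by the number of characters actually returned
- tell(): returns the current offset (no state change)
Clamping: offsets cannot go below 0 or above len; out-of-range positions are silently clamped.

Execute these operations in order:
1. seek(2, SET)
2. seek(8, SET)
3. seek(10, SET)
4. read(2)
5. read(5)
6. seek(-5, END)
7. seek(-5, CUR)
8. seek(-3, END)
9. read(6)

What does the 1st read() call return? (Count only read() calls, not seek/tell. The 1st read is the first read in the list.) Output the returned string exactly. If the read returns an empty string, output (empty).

After 1 (seek(2, SET)): offset=2
After 2 (seek(8, SET)): offset=8
After 3 (seek(10, SET)): offset=10
After 4 (read(2)): returned 'UR', offset=12
After 5 (read(5)): returned '8K8', offset=15
After 6 (seek(-5, END)): offset=10
After 7 (seek(-5, CUR)): offset=5
After 8 (seek(-3, END)): offset=12
After 9 (read(6)): returned '8K8', offset=15

Answer: UR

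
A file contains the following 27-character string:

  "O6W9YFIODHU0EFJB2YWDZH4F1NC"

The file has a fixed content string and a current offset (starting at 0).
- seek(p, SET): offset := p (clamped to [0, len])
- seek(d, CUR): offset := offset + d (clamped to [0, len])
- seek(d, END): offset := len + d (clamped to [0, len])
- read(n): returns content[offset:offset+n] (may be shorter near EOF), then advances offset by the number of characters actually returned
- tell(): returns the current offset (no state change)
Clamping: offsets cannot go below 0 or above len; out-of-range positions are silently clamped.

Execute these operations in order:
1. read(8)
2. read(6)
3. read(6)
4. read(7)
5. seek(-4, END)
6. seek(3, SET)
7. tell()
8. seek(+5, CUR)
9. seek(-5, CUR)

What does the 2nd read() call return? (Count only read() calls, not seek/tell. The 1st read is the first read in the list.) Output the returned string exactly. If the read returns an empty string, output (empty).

After 1 (read(8)): returned 'O6W9YFIO', offset=8
After 2 (read(6)): returned 'DHU0EF', offset=14
After 3 (read(6)): returned 'JB2YWD', offset=20
After 4 (read(7)): returned 'ZH4F1NC', offset=27
After 5 (seek(-4, END)): offset=23
After 6 (seek(3, SET)): offset=3
After 7 (tell()): offset=3
After 8 (seek(+5, CUR)): offset=8
After 9 (seek(-5, CUR)): offset=3

Answer: DHU0EF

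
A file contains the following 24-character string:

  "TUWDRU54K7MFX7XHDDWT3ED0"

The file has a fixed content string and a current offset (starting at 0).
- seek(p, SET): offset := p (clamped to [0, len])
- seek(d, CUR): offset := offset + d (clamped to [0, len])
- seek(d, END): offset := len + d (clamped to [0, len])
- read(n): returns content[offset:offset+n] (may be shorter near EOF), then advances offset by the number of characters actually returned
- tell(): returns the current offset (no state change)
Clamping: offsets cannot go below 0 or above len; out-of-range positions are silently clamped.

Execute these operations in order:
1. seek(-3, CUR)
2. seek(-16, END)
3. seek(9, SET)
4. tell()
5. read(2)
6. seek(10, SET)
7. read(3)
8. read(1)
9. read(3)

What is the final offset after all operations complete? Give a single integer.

After 1 (seek(-3, CUR)): offset=0
After 2 (seek(-16, END)): offset=8
After 3 (seek(9, SET)): offset=9
After 4 (tell()): offset=9
After 5 (read(2)): returned '7M', offset=11
After 6 (seek(10, SET)): offset=10
After 7 (read(3)): returned 'MFX', offset=13
After 8 (read(1)): returned '7', offset=14
After 9 (read(3)): returned 'XHD', offset=17

Answer: 17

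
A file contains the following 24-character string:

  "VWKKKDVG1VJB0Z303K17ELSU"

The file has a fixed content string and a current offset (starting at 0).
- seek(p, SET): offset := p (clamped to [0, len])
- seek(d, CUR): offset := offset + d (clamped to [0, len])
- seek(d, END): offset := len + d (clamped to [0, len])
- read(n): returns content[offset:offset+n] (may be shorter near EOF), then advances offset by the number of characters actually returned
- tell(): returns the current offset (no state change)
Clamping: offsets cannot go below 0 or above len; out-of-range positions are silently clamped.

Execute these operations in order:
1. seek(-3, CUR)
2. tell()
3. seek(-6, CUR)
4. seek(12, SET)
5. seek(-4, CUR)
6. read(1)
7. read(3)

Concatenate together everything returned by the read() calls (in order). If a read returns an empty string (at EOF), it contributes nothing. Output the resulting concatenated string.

Answer: 1VJB

Derivation:
After 1 (seek(-3, CUR)): offset=0
After 2 (tell()): offset=0
After 3 (seek(-6, CUR)): offset=0
After 4 (seek(12, SET)): offset=12
After 5 (seek(-4, CUR)): offset=8
After 6 (read(1)): returned '1', offset=9
After 7 (read(3)): returned 'VJB', offset=12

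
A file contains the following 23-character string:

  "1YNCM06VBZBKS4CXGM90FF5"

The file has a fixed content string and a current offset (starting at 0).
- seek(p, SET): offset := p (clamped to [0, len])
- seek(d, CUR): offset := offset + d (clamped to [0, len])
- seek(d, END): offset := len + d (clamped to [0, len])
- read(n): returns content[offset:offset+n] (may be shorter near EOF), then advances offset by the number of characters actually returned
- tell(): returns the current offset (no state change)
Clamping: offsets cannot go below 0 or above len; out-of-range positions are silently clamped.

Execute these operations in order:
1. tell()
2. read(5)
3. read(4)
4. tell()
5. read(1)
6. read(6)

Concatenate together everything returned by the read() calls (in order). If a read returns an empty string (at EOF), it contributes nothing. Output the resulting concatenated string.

Answer: 1YNCM06VBZBKS4CX

Derivation:
After 1 (tell()): offset=0
After 2 (read(5)): returned '1YNCM', offset=5
After 3 (read(4)): returned '06VB', offset=9
After 4 (tell()): offset=9
After 5 (read(1)): returned 'Z', offset=10
After 6 (read(6)): returned 'BKS4CX', offset=16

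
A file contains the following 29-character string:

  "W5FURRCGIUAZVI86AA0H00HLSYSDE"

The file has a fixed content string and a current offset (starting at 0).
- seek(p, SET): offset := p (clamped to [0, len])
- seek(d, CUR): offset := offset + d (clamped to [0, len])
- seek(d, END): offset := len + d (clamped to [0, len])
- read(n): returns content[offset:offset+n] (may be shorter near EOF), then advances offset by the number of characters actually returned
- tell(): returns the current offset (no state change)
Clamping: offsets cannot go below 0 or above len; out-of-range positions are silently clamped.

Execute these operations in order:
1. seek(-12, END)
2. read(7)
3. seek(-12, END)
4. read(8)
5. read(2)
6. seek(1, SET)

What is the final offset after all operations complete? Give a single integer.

After 1 (seek(-12, END)): offset=17
After 2 (read(7)): returned 'A0H00HL', offset=24
After 3 (seek(-12, END)): offset=17
After 4 (read(8)): returned 'A0H00HLS', offset=25
After 5 (read(2)): returned 'YS', offset=27
After 6 (seek(1, SET)): offset=1

Answer: 1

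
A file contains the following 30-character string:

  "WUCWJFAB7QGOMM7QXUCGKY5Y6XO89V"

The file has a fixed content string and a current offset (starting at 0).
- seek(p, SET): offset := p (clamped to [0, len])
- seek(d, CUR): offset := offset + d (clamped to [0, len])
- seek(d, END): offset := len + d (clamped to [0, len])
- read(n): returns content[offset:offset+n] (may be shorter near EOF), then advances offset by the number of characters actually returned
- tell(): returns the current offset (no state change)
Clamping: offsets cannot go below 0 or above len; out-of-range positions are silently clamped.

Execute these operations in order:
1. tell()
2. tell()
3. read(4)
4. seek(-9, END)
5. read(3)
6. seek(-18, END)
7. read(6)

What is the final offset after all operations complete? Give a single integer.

After 1 (tell()): offset=0
After 2 (tell()): offset=0
After 3 (read(4)): returned 'WUCW', offset=4
After 4 (seek(-9, END)): offset=21
After 5 (read(3)): returned 'Y5Y', offset=24
After 6 (seek(-18, END)): offset=12
After 7 (read(6)): returned 'MM7QXU', offset=18

Answer: 18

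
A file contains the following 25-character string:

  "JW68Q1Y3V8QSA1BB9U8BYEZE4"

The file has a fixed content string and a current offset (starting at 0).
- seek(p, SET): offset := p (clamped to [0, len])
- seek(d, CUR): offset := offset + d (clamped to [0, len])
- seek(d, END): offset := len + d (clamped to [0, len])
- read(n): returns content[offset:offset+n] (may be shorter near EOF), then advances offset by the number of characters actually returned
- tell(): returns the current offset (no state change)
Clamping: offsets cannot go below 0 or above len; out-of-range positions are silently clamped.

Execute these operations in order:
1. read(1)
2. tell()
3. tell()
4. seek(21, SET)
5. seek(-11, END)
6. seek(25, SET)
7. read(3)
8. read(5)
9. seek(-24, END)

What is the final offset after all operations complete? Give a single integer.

After 1 (read(1)): returned 'J', offset=1
After 2 (tell()): offset=1
After 3 (tell()): offset=1
After 4 (seek(21, SET)): offset=21
After 5 (seek(-11, END)): offset=14
After 6 (seek(25, SET)): offset=25
After 7 (read(3)): returned '', offset=25
After 8 (read(5)): returned '', offset=25
After 9 (seek(-24, END)): offset=1

Answer: 1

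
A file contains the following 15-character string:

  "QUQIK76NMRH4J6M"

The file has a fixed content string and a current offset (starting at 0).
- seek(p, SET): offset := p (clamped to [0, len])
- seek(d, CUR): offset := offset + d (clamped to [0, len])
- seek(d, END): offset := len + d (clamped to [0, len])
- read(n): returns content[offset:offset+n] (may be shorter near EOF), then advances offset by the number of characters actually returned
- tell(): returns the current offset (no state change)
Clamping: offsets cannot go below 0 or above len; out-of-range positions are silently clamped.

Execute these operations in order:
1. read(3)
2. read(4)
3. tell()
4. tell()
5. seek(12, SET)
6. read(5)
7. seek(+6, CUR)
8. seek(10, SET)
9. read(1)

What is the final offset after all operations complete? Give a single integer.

Answer: 11

Derivation:
After 1 (read(3)): returned 'QUQ', offset=3
After 2 (read(4)): returned 'IK76', offset=7
After 3 (tell()): offset=7
After 4 (tell()): offset=7
After 5 (seek(12, SET)): offset=12
After 6 (read(5)): returned 'J6M', offset=15
After 7 (seek(+6, CUR)): offset=15
After 8 (seek(10, SET)): offset=10
After 9 (read(1)): returned 'H', offset=11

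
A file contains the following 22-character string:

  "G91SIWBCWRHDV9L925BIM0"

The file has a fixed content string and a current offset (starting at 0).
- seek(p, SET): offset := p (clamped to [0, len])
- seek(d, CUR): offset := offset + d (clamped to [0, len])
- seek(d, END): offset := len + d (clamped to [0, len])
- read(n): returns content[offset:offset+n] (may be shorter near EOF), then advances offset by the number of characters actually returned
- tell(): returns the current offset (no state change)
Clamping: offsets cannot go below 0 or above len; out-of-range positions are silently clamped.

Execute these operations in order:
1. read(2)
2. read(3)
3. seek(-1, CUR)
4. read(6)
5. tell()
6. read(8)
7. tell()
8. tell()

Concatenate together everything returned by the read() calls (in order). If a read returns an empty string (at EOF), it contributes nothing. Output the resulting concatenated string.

After 1 (read(2)): returned 'G9', offset=2
After 2 (read(3)): returned '1SI', offset=5
After 3 (seek(-1, CUR)): offset=4
After 4 (read(6)): returned 'IWBCWR', offset=10
After 5 (tell()): offset=10
After 6 (read(8)): returned 'HDV9L925', offset=18
After 7 (tell()): offset=18
After 8 (tell()): offset=18

Answer: G91SIIWBCWRHDV9L925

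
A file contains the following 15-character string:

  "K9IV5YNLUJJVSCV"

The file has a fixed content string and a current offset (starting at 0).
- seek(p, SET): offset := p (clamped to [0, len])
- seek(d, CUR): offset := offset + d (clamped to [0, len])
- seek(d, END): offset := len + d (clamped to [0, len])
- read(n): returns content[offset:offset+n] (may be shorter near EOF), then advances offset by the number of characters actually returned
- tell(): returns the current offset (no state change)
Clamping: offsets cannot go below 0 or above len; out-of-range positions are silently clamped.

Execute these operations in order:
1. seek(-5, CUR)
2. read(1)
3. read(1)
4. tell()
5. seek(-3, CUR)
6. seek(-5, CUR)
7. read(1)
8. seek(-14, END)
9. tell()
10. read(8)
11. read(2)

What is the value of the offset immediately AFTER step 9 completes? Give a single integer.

Answer: 1

Derivation:
After 1 (seek(-5, CUR)): offset=0
After 2 (read(1)): returned 'K', offset=1
After 3 (read(1)): returned '9', offset=2
After 4 (tell()): offset=2
After 5 (seek(-3, CUR)): offset=0
After 6 (seek(-5, CUR)): offset=0
After 7 (read(1)): returned 'K', offset=1
After 8 (seek(-14, END)): offset=1
After 9 (tell()): offset=1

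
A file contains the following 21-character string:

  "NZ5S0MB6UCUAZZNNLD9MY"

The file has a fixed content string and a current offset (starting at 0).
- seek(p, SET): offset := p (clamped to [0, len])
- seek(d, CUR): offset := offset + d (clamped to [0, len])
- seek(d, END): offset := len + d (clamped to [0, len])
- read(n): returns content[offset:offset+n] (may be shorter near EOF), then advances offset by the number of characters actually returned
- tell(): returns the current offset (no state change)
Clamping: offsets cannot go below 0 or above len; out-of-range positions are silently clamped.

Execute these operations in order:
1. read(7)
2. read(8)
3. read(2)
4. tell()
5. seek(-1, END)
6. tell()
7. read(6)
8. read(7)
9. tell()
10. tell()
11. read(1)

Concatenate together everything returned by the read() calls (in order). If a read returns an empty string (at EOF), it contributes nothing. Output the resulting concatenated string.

After 1 (read(7)): returned 'NZ5S0MB', offset=7
After 2 (read(8)): returned '6UCUAZZN', offset=15
After 3 (read(2)): returned 'NL', offset=17
After 4 (tell()): offset=17
After 5 (seek(-1, END)): offset=20
After 6 (tell()): offset=20
After 7 (read(6)): returned 'Y', offset=21
After 8 (read(7)): returned '', offset=21
After 9 (tell()): offset=21
After 10 (tell()): offset=21
After 11 (read(1)): returned '', offset=21

Answer: NZ5S0MB6UCUAZZNNLY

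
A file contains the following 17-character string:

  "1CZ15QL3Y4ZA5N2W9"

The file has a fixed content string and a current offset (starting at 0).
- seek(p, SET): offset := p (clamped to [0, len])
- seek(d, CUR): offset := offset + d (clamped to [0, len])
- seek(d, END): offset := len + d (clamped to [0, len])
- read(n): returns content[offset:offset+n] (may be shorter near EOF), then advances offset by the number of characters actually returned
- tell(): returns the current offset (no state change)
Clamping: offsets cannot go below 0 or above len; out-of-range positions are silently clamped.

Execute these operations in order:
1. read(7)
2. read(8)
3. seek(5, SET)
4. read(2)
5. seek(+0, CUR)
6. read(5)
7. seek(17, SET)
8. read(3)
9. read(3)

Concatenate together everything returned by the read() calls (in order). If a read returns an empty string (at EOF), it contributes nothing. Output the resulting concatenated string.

After 1 (read(7)): returned '1CZ15QL', offset=7
After 2 (read(8)): returned '3Y4ZA5N2', offset=15
After 3 (seek(5, SET)): offset=5
After 4 (read(2)): returned 'QL', offset=7
After 5 (seek(+0, CUR)): offset=7
After 6 (read(5)): returned '3Y4ZA', offset=12
After 7 (seek(17, SET)): offset=17
After 8 (read(3)): returned '', offset=17
After 9 (read(3)): returned '', offset=17

Answer: 1CZ15QL3Y4ZA5N2QL3Y4ZA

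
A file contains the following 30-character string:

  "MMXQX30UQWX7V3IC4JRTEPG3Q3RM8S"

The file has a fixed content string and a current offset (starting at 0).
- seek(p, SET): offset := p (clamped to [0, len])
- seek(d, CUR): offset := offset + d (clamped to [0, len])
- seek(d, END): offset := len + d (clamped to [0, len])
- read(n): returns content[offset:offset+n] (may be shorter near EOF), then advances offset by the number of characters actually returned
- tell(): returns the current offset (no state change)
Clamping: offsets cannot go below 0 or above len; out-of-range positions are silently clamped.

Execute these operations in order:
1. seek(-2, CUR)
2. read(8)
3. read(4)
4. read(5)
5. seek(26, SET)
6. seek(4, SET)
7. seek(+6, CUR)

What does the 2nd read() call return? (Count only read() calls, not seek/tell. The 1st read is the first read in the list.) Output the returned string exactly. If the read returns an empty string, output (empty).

Answer: QWX7

Derivation:
After 1 (seek(-2, CUR)): offset=0
After 2 (read(8)): returned 'MMXQX30U', offset=8
After 3 (read(4)): returned 'QWX7', offset=12
After 4 (read(5)): returned 'V3IC4', offset=17
After 5 (seek(26, SET)): offset=26
After 6 (seek(4, SET)): offset=4
After 7 (seek(+6, CUR)): offset=10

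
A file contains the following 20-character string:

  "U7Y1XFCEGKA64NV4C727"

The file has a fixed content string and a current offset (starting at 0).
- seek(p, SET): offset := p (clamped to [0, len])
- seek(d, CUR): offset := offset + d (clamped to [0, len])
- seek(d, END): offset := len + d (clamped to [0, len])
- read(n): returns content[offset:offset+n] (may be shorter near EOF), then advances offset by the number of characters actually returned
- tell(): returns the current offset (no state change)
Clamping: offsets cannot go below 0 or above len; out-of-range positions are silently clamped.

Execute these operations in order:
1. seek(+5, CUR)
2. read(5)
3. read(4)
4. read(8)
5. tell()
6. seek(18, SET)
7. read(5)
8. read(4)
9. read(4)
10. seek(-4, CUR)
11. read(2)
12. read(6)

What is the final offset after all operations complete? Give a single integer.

Answer: 20

Derivation:
After 1 (seek(+5, CUR)): offset=5
After 2 (read(5)): returned 'FCEGK', offset=10
After 3 (read(4)): returned 'A64N', offset=14
After 4 (read(8)): returned 'V4C727', offset=20
After 5 (tell()): offset=20
After 6 (seek(18, SET)): offset=18
After 7 (read(5)): returned '27', offset=20
After 8 (read(4)): returned '', offset=20
After 9 (read(4)): returned '', offset=20
After 10 (seek(-4, CUR)): offset=16
After 11 (read(2)): returned 'C7', offset=18
After 12 (read(6)): returned '27', offset=20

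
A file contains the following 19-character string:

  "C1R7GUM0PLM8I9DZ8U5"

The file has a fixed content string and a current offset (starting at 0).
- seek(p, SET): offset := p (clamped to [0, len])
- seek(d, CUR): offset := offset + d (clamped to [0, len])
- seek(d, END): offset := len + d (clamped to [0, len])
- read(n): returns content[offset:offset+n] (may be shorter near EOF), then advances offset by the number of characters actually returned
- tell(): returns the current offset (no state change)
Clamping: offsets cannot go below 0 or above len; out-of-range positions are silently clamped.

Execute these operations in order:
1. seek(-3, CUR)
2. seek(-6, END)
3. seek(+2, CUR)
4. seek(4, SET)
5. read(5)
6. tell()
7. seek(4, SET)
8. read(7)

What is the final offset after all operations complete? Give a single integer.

After 1 (seek(-3, CUR)): offset=0
After 2 (seek(-6, END)): offset=13
After 3 (seek(+2, CUR)): offset=15
After 4 (seek(4, SET)): offset=4
After 5 (read(5)): returned 'GUM0P', offset=9
After 6 (tell()): offset=9
After 7 (seek(4, SET)): offset=4
After 8 (read(7)): returned 'GUM0PLM', offset=11

Answer: 11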